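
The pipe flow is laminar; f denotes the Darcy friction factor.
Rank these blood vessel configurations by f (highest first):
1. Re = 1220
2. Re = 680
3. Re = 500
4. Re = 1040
Case 1: f = 0.05246
Case 2: f = 0.09412
Case 3: f = 0.128
Case 4: f = 0.06154
Ranking (highest first): 3, 2, 4, 1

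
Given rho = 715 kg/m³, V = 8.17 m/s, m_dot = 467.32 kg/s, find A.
Formula: \dot{m} = \rho A V
Substituting knowns: 467.32 = 715·A·8.17
Solving for A: A = 467.32/(715·8.17) = 0.08 m²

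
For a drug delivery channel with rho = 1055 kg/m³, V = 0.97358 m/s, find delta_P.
Formula: V = \sqrt{\frac{2 \Delta P}{\rho}}
Substituting knowns: 0.97358 = √(2·(delta_P·1000)/1055)
Solving for delta_P: delta_P = 0.97358²·1055/2/1000 = 0.5 kPa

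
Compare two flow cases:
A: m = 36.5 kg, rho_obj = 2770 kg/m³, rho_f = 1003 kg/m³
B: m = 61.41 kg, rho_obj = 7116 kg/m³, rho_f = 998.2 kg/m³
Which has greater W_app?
W_app(A) = 228.4 N, W_app(B) = 517.9 N. Answer: B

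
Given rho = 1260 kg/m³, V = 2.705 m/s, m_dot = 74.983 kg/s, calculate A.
Formula: \dot{m} = \rho A V
Substituting knowns: 74.983 = 1260·A·2.705
Solving for A: A = 74.983/(1260·2.705) = 0.022 m²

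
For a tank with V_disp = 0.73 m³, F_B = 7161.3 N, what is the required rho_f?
Formula: F_B = \rho_f g V_{disp}
Substituting knowns: 7161.3 = rho_f·9.81·0.73
Solving for rho_f: rho_f = 7161.3/(9.81·0.73) = 1000 kg/m³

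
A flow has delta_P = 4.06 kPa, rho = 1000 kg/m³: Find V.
Formula: V = \sqrt{\frac{2 \Delta P}{\rho}}
V = √(2·(4.06·1000)/1000) = 2.85 m/s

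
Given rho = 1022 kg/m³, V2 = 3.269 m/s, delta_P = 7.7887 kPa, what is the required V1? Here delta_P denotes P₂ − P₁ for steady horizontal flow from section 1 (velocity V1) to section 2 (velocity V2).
Formula: \Delta P = \frac{1}{2} \rho (V_1^2 - V_2^2)
Substituting knowns: 7.7887 = 0.5·1022·(V1² − 3.269²)/1000
Solving for V1: V1 = √(3.269² + 2·(7.7887·1000)/1022) = 5.092 m/s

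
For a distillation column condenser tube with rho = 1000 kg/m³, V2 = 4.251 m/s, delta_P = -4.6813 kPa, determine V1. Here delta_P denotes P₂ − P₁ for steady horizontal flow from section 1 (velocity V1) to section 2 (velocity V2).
Formula: \Delta P = \frac{1}{2} \rho (V_1^2 - V_2^2)
Substituting knowns: -4.6813 = 0.5·1000·(V1² − 4.251²)/1000
Solving for V1: V1 = √(4.251² + 2·(-4.6813·1000)/1000) = 2.951 m/s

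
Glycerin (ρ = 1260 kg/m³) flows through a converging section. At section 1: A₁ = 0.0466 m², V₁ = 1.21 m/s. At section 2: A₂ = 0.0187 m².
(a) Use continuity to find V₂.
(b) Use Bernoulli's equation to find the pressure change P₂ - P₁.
(a) Continuity: A₁V₁=A₂V₂ -> V₂=A₁V₁/A₂=0.0466*1.21/0.0187=3.02 m/s
(b) Bernoulli: P₂-P₁=0.5*rho*(V₁^2-V₂^2)/1000=0.5*1260*(1.21^2-3.02^2)/1000=-4.823 kPa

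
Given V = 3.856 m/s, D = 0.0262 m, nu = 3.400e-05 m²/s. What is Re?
Formula: Re = \frac{V D}{\nu}
Re = 3.856·0.0262/3.400e-05 = 2971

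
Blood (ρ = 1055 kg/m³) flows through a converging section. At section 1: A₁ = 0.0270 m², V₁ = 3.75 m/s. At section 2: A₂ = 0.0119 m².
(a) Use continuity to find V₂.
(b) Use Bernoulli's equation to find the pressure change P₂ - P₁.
(a) Continuity: A₁V₁=A₂V₂ -> V₂=A₁V₁/A₂=0.0270*3.75/0.0119=8.51 m/s
(b) Bernoulli: P₂-P₁=0.5*rho*(V₁^2-V₂^2)/1000=0.5*1055*(3.75^2-8.51^2)/1000=-30.78 kPa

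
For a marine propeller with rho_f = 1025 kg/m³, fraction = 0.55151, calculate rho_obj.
Formula: f_{sub} = \frac{\rho_{obj}}{\rho_f}
Substituting knowns: 0.55151 = rho_obj/1025
Solving for rho_obj: rho_obj = 0.55151·1025 = 565.3 kg/m³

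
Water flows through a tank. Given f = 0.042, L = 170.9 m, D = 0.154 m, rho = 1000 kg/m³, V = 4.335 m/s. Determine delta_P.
Formula: \Delta P = f \frac{L}{D} \frac{\rho V^2}{2}
delta_P = 0.042·(170.9/0.154)·0.5·1000·4.335²/1000 = 437.9 kPa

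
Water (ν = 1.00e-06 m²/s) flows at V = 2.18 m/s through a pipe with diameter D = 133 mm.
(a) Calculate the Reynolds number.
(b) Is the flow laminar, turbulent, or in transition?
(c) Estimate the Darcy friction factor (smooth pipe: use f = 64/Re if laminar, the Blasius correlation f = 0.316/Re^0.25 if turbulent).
(a) Re = V·D/ν = 2.18·0.133/1.00e-06 = 289940
(b) Flow regime: turbulent (Re > 4000)
(c) Friction factor: f = 0.316/Re^0.25 = 0.316/289940^0.25 = 0.01362 (Blasius is strictly valid for Re ≲ 1e5; used here as the smooth-pipe estimate the problem specifies)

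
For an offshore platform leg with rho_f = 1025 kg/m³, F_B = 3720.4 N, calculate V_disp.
Formula: F_B = \rho_f g V_{disp}
Substituting knowns: 3720.4 = 1025·9.81·V_disp
Solving for V_disp: V_disp = 3720.4/(1025·9.81) = 0.37 m³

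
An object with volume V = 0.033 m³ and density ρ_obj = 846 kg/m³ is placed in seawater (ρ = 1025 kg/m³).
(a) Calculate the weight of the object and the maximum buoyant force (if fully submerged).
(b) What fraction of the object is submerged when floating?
(a) W=rho_obj*g*V=846*9.81*0.033=273.9 N; F_B(max)=rho*g*V=1025*9.81*0.033=331.8 N
(b) Floating fraction=rho_obj/rho=846/1025=0.825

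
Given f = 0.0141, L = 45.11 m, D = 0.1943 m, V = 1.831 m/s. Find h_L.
Formula: h_L = f \frac{L}{D} \frac{V^2}{2g}
h_L = 0.0141·(45.11/0.1943)·1.831²/(2·9.81) = 0.5594 m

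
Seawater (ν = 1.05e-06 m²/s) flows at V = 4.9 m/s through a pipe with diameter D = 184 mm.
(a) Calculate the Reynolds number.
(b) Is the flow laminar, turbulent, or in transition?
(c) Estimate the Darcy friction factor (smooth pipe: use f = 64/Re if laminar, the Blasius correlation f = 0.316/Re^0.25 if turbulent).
(a) Re = V·D/ν = 4.9·0.184/1.05e-06 = 858670
(b) Flow regime: turbulent (Re > 4000)
(c) Friction factor: f = 0.316/Re^0.25 = 0.316/858670^0.25 = 0.01038 (Blasius is strictly valid for Re ≲ 1e5; used here as the smooth-pipe estimate the problem specifies)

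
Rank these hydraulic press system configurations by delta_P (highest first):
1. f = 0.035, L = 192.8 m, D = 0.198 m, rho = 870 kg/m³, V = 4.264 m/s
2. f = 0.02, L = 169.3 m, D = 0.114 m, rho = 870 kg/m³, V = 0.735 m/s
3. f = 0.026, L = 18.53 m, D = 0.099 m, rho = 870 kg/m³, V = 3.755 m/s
Case 1: delta_P = 269.5 kPa
Case 2: delta_P = 6.98 kPa
Case 3: delta_P = 29.85 kPa
Ranking (highest first): 1, 3, 2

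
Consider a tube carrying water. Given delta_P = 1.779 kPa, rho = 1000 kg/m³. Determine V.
Formula: V = \sqrt{\frac{2 \Delta P}{\rho}}
V = √(2·(1.779·1000)/1000) = 1.886 m/s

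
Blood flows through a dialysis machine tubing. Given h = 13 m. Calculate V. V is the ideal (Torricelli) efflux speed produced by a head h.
Formula: V = \sqrt{2 g h}
V = √(2·9.81·13) = 15.97 m/s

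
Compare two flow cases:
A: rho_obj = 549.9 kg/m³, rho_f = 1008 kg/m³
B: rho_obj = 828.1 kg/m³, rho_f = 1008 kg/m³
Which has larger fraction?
fraction(A) = 0.5455, fraction(B) = 0.8215. Answer: B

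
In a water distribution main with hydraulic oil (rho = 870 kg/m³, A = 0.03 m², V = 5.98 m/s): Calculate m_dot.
Formula: \dot{m} = \rho A V
m_dot = 870·0.03·5.98 = 156.1 kg/s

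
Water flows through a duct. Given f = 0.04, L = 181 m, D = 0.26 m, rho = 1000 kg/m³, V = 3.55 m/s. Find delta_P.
Formula: \Delta P = f \frac{L}{D} \frac{\rho V^2}{2}
delta_P = 0.04·(181/0.26)·0.5·1000·3.55²/1000 = 175.5 kPa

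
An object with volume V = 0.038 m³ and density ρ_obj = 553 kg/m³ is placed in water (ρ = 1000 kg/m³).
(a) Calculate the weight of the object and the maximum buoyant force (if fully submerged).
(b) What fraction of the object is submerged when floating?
(a) W=rho_obj*g*V=553*9.81*0.038=206.1 N; F_B(max)=rho*g*V=1000*9.81*0.038=372.8 N
(b) Floating fraction=rho_obj/rho=553/1000=0.553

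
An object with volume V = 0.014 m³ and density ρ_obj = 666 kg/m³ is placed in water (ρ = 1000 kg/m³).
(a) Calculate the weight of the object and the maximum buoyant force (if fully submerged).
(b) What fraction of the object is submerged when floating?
(a) W=rho_obj*g*V=666*9.81*0.014=91.5 N; F_B(max)=rho*g*V=1000*9.81*0.014=137.3 N
(b) Floating fraction=rho_obj/rho=666/1000=0.666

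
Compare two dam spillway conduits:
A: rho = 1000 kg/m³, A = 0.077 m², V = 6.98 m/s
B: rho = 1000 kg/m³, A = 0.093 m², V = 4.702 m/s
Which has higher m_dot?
m_dot(A) = 537.5 kg/s, m_dot(B) = 437.3 kg/s. Answer: A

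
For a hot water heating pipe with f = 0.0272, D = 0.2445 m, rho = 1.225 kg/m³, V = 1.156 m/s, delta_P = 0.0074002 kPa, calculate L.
Formula: \Delta P = f \frac{L}{D} \frac{\rho V^2}{2}
Substituting knowns: 0.0074002 = 0.0272·(L/0.2445)·0.5·1.225·1.156²/1000
Solving for L: L = (0.0074002·1000)·0.2445/(0.0272·0.5·1.225·1.156²) = 81.27 m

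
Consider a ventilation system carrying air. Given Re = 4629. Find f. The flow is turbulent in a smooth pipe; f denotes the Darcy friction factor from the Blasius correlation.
Formula: f = \frac{0.316}{Re^{0.25}}
f = 0.316/4629^0.25 = 0.03831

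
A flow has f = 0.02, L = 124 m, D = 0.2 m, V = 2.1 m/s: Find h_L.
Formula: h_L = f \frac{L}{D} \frac{V^2}{2g}
h_L = 0.02·(124/0.2)·2.1²/(2·9.81) = 2.787 m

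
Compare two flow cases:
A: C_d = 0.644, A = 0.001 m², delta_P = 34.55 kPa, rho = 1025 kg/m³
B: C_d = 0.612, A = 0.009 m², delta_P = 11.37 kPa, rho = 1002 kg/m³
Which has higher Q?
Q(A) = 5.288 L/s, Q(B) = 26.24 L/s. Answer: B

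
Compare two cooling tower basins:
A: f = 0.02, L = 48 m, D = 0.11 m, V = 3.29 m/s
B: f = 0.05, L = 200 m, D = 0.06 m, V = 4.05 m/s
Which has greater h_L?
h_L(A) = 4.815 m, h_L(B) = 139.3 m. Answer: B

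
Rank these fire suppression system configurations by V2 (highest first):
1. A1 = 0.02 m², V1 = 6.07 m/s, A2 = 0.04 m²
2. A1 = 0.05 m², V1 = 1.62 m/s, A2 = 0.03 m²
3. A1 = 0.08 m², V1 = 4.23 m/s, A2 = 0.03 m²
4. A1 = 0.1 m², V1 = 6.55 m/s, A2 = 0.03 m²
Case 1: V2 = 3.035 m/s
Case 2: V2 = 2.7 m/s
Case 3: V2 = 11.28 m/s
Case 4: V2 = 21.83 m/s
Ranking (highest first): 4, 3, 1, 2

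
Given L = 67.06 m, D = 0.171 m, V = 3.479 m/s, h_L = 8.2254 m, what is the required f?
Formula: h_L = f \frac{L}{D} \frac{V^2}{2g}
Substituting knowns: 8.2254 = f·(67.06/0.171)·3.479²/(2·9.81)
Solving for f: f = 8.2254·2·9.81/((67.06/0.171)·3.479²) = 0.034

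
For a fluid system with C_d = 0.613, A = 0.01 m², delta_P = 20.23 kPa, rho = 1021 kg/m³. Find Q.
Formula: Q = C_d A \sqrt{\frac{2 \Delta P}{\rho}}
Q = 0.613·0.01·√(2·(20.23·1000)/1021)·1000 = 38.59 L/s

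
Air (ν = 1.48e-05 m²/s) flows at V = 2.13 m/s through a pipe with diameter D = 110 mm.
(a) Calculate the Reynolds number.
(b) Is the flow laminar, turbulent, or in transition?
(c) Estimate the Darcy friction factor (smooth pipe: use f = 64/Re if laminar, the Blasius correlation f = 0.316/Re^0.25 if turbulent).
(a) Re = V·D/ν = 2.13·0.11/1.48e-05 = 15831
(b) Flow regime: turbulent (Re > 4000)
(c) Friction factor: f = 0.316/Re^0.25 = 0.316/15831^0.25 = 0.02817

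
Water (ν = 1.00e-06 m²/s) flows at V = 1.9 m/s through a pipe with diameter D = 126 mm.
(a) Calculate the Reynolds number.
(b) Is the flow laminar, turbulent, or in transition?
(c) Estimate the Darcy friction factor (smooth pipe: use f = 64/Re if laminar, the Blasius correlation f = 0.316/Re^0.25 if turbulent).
(a) Re = V·D/ν = 1.9·0.126/1.00e-06 = 239400
(b) Flow regime: turbulent (Re > 4000)
(c) Friction factor: f = 0.316/Re^0.25 = 0.316/239400^0.25 = 0.01429 (Blasius is strictly valid for Re ≲ 1e5; used here as the smooth-pipe estimate the problem specifies)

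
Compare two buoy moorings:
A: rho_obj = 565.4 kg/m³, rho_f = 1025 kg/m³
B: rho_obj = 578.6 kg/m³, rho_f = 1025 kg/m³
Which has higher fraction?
fraction(A) = 0.5516, fraction(B) = 0.5645. Answer: B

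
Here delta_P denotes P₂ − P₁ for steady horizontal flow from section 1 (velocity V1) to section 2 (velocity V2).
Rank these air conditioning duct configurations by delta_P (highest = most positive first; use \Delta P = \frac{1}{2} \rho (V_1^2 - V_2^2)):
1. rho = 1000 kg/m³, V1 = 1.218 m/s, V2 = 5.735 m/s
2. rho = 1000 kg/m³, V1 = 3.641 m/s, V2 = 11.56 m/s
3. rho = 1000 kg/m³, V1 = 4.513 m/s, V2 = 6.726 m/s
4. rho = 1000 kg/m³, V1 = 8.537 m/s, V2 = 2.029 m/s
Case 1: delta_P = -15.7 kPa
Case 2: delta_P = -60.19 kPa
Case 3: delta_P = -12.44 kPa
Case 4: delta_P = 34.38 kPa
Ranking (highest first): 4, 3, 1, 2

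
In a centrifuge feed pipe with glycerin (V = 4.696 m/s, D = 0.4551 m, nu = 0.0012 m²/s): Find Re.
Formula: Re = \frac{V D}{\nu}
Re = 4.696·0.4551/0.0012 = 1781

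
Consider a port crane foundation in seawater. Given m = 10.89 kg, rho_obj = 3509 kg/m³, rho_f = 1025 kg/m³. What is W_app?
Formula: W_{app} = mg\left(1 - \frac{\rho_f}{\rho_{obj}}\right)
W_app = 10.89·9.81·(1 − 1025/3509) = 75.62 N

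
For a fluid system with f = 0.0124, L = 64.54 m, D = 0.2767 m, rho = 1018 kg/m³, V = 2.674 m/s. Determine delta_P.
Formula: \Delta P = f \frac{L}{D} \frac{\rho V^2}{2}
delta_P = 0.0124·(64.54/0.2767)·0.5·1018·2.674²/1000 = 10.53 kPa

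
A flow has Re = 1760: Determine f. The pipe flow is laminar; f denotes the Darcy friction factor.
Formula: f = \frac{64}{Re}
f = 64/1760 = 0.03636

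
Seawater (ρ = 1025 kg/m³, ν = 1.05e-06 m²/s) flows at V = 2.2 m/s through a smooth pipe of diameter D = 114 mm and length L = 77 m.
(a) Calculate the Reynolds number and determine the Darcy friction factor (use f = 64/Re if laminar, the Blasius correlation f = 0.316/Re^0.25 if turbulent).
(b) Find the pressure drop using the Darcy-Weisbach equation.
(a) Re = V·D/ν = 2.2·0.114/1.05e-06 = 238860 → turbulent (Re > 4000); f = 0.316/Re^0.25 = 0.316/238860^0.25 = 0.014294 (Blasius is strictly valid for Re ≲ 1e5; used here as the smooth-pipe estimate the problem specifies)
(b) Darcy-Weisbach: ΔP = f·(L/D)·½ρV²/1000 = 0.014294·(77/0.114)·½·1025·2.2²/1000 = 23.95 kPa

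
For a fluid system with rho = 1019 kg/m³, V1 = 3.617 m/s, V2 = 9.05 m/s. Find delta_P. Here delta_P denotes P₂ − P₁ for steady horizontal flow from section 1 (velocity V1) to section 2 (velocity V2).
Formula: \Delta P = \frac{1}{2} \rho (V_1^2 - V_2^2)
delta_P = 0.5·1019·(3.617² − 9.05²)/1000 = -35.06 kPa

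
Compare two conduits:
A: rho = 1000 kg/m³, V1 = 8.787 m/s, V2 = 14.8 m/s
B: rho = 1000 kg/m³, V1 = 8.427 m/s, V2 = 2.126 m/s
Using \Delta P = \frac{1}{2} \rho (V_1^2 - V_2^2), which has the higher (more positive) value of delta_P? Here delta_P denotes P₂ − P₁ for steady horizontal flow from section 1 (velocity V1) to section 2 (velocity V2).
delta_P(A) = -70.91 kPa, delta_P(B) = 33.25 kPa. Answer: B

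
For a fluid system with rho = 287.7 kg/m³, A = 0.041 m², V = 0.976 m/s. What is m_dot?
Formula: \dot{m} = \rho A V
m_dot = 287.7·0.041·0.976 = 11.51 kg/s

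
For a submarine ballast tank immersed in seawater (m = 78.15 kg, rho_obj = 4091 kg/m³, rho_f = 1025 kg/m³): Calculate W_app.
Formula: W_{app} = mg\left(1 - \frac{\rho_f}{\rho_{obj}}\right)
W_app = 78.15·9.81·(1 − 1025/4091) = 574.6 N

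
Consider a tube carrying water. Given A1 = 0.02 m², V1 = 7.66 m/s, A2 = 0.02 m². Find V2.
Formula: V_2 = \frac{A_1 V_1}{A_2}
V2 = 0.02·7.66/0.02 = 7.66 m/s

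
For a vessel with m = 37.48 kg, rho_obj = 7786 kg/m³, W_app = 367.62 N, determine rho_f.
Formula: W_{app} = mg\left(1 - \frac{\rho_f}{\rho_{obj}}\right)
Substituting knowns: 367.62 = 37.48·9.81·(1 − rho_f/7786)
Solving for rho_f: rho_f = 7786·(1 − 367.62/(37.48·9.81)) = 1.245 kg/m³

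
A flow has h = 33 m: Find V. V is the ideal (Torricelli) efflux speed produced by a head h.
Formula: V = \sqrt{2 g h}
V = √(2·9.81·33) = 25.45 m/s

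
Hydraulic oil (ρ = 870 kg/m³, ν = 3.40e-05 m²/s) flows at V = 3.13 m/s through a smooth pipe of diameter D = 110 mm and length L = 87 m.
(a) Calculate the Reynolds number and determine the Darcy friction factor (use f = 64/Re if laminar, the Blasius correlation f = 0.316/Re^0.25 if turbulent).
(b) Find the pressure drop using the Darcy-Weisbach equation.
(a) Re = V·D/ν = 3.13·0.11/3.40e-05 = 10126 → turbulent (Re > 4000); f = 0.316/Re^0.25 = 0.316/10126^0.25 = 0.031501
(b) Darcy-Weisbach: ΔP = f·(L/D)·½ρV²/1000 = 0.031501·(87/0.110)·½·870·3.13²/1000 = 106.2 kPa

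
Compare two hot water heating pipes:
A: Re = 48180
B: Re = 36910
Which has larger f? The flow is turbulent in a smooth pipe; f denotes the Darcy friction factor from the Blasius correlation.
f(A) = 0.02133, f(B) = 0.0228. Answer: B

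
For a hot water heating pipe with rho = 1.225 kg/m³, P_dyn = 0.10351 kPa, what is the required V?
Formula: P_{dyn} = \frac{1}{2} \rho V^2
Substituting knowns: 0.10351 = 0.5·1.225·V²/1000
Solving for V: V = √(2·(0.10351·1000)/1.225) = 13 m/s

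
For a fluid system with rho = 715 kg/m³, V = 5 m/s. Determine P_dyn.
Formula: P_{dyn} = \frac{1}{2} \rho V^2
P_dyn = 0.5·715·5²/1000 = 8.938 kPa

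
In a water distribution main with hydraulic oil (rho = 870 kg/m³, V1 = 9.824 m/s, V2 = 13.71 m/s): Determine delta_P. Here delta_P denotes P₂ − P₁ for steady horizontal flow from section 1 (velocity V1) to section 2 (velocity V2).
Formula: \Delta P = \frac{1}{2} \rho (V_1^2 - V_2^2)
delta_P = 0.5·870·(9.824² − 13.71²)/1000 = -39.78 kPa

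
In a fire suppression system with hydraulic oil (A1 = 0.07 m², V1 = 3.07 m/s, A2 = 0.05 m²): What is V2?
Formula: V_2 = \frac{A_1 V_1}{A_2}
V2 = 0.07·3.07/0.05 = 4.298 m/s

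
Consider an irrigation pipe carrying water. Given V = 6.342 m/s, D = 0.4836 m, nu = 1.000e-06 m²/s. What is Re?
Formula: Re = \frac{V D}{\nu}
Re = 6.342·0.4836/1.000e-06 = 3.067e+06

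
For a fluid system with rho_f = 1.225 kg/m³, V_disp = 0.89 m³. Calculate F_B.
Formula: F_B = \rho_f g V_{disp}
F_B = 1.225·9.81·0.89 = 10.7 N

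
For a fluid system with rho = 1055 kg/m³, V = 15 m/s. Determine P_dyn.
Formula: P_{dyn} = \frac{1}{2} \rho V^2
P_dyn = 0.5·1055·15²/1000 = 118.7 kPa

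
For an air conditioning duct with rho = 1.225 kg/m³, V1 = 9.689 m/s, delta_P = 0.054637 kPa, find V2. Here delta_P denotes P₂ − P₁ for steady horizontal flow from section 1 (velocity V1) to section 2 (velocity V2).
Formula: \Delta P = \frac{1}{2} \rho (V_1^2 - V_2^2)
Substituting knowns: 0.054637 = 0.5·1.225·(9.689² − V2²)/1000
Solving for V2: V2 = √(9.689² − 2·(0.054637·1000)/1.225) = 2.162 m/s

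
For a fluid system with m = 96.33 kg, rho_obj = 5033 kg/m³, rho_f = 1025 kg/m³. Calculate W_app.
Formula: W_{app} = mg\left(1 - \frac{\rho_f}{\rho_{obj}}\right)
W_app = 96.33·9.81·(1 − 1025/5033) = 752.5 N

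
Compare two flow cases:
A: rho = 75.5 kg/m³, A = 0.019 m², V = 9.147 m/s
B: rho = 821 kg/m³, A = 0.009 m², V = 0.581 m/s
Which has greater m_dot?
m_dot(A) = 13.12 kg/s, m_dot(B) = 4.293 kg/s. Answer: A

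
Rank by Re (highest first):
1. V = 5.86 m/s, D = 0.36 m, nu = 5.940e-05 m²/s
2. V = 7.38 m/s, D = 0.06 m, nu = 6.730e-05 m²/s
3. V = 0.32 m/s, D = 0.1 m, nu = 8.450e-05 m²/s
Case 1: Re = 35515
Case 2: Re = 6579
Case 3: Re = 378.7
Ranking (highest first): 1, 2, 3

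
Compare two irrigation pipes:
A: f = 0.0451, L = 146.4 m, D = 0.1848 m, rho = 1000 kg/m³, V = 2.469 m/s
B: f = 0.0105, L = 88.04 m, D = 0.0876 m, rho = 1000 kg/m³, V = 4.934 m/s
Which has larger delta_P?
delta_P(A) = 108.9 kPa, delta_P(B) = 128.4 kPa. Answer: B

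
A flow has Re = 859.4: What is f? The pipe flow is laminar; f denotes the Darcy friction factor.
Formula: f = \frac{64}{Re}
f = 64/859.4 = 0.07447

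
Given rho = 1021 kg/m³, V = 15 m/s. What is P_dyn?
Formula: P_{dyn} = \frac{1}{2} \rho V^2
P_dyn = 0.5·1021·15²/1000 = 114.9 kPa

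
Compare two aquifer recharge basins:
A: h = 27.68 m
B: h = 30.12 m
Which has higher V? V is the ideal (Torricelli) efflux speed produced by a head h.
V(A) = 23.3 m/s, V(B) = 24.31 m/s. Answer: B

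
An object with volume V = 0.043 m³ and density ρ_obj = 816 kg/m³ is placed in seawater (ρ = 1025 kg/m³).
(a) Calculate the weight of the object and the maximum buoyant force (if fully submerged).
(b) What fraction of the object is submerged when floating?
(a) W=rho_obj*g*V=816*9.81*0.043=344.2 N; F_B(max)=rho*g*V=1025*9.81*0.043=432.4 N
(b) Floating fraction=rho_obj/rho=816/1025=0.796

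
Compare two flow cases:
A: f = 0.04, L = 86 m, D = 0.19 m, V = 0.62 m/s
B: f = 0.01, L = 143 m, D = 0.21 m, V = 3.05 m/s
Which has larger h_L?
h_L(A) = 0.3547 m, h_L(B) = 3.229 m. Answer: B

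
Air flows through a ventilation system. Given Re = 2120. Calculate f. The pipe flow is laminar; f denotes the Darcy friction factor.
Formula: f = \frac{64}{Re}
f = 64/2120 = 0.03019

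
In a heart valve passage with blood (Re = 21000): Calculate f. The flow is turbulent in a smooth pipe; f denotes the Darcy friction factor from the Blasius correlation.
Formula: f = \frac{0.316}{Re^{0.25}}
f = 0.316/21000^0.25 = 0.02625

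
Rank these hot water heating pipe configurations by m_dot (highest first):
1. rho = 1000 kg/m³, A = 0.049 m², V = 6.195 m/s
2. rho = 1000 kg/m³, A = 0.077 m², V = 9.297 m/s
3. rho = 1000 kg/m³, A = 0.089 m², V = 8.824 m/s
Case 1: m_dot = 303.6 kg/s
Case 2: m_dot = 715.9 kg/s
Case 3: m_dot = 785.3 kg/s
Ranking (highest first): 3, 2, 1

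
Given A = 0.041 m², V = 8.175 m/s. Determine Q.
Formula: Q = A V
Q = 0.041·8.175·1000 = 335.2 L/s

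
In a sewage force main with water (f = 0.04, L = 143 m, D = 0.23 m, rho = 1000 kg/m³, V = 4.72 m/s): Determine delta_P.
Formula: \Delta P = f \frac{L}{D} \frac{\rho V^2}{2}
delta_P = 0.04·(143/0.23)·0.5·1000·4.72²/1000 = 277 kPa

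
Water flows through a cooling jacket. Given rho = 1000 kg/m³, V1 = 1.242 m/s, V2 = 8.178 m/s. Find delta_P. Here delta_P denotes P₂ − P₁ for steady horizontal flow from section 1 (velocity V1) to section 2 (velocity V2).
Formula: \Delta P = \frac{1}{2} \rho (V_1^2 - V_2^2)
delta_P = 0.5·1000·(1.242² − 8.178²)/1000 = -32.67 kPa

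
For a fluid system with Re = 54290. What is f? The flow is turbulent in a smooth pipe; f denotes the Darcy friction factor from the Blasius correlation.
Formula: f = \frac{0.316}{Re^{0.25}}
f = 0.316/54290^0.25 = 0.0207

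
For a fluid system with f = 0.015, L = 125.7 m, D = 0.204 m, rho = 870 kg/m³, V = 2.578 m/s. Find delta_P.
Formula: \Delta P = f \frac{L}{D} \frac{\rho V^2}{2}
delta_P = 0.015·(125.7/0.204)·0.5·870·2.578²/1000 = 26.72 kPa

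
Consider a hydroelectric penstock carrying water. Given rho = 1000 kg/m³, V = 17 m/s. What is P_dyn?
Formula: P_{dyn} = \frac{1}{2} \rho V^2
P_dyn = 0.5·1000·17²/1000 = 144.5 kPa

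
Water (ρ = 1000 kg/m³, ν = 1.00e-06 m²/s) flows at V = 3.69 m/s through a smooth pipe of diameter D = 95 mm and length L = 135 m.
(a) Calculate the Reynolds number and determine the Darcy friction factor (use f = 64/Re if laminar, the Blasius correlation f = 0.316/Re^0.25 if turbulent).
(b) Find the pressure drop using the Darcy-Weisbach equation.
(a) Re = V·D/ν = 3.69·0.095/1.00e-06 = 350550 → turbulent (Re > 4000); f = 0.316/Re^0.25 = 0.316/350550^0.25 = 0.012987 (Blasius is strictly valid for Re ≲ 1e5; used here as the smooth-pipe estimate the problem specifies)
(b) Darcy-Weisbach: ΔP = f·(L/D)·½ρV²/1000 = 0.012987·(135/0.095)·½·1000·3.69²/1000 = 125.6 kPa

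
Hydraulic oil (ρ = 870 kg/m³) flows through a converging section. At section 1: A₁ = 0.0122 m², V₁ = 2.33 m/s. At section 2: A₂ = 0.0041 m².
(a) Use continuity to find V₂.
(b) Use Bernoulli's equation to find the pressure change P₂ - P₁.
(a) Continuity: A₁V₁=A₂V₂ -> V₂=A₁V₁/A₂=0.0122*2.33/0.0041=6.93 m/s
(b) Bernoulli: P₂-P₁=0.5*rho*(V₁^2-V₂^2)/1000=0.5*870*(2.33^2-6.93^2)/1000=-18.53 kPa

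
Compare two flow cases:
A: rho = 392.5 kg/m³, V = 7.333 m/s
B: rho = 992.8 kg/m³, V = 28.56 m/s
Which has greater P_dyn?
P_dyn(A) = 10.55 kPa, P_dyn(B) = 404.9 kPa. Answer: B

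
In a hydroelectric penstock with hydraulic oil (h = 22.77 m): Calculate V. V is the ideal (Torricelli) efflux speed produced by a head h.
Formula: V = \sqrt{2 g h}
V = √(2·9.81·22.77) = 21.14 m/s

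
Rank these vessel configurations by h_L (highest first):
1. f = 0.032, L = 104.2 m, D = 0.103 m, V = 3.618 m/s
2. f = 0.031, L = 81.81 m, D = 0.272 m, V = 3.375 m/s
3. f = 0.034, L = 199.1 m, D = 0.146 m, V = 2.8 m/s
Case 1: h_L = 21.6 m
Case 2: h_L = 5.413 m
Case 3: h_L = 18.53 m
Ranking (highest first): 1, 3, 2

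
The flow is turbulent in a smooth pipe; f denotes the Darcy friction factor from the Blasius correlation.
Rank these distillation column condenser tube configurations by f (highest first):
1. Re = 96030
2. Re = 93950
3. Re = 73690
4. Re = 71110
Case 1: f = 0.01795
Case 2: f = 0.01805
Case 3: f = 0.01918
Case 4: f = 0.01935
Ranking (highest first): 4, 3, 2, 1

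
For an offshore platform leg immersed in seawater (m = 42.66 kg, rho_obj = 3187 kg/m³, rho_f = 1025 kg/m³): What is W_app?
Formula: W_{app} = mg\left(1 - \frac{\rho_f}{\rho_{obj}}\right)
W_app = 42.66·9.81·(1 − 1025/3187) = 283.9 N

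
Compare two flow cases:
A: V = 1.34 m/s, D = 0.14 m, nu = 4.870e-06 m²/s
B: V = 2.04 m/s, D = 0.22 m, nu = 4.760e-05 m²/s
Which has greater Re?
Re(A) = 38522, Re(B) = 9429. Answer: A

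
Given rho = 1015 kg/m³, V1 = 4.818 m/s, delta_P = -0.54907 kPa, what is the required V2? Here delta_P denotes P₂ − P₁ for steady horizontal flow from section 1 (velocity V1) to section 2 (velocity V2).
Formula: \Delta P = \frac{1}{2} \rho (V_1^2 - V_2^2)
Substituting knowns: -0.54907 = 0.5·1015·(4.818² − V2²)/1000
Solving for V2: V2 = √(4.818² − 2·(-0.54907·1000)/1015) = 4.929 m/s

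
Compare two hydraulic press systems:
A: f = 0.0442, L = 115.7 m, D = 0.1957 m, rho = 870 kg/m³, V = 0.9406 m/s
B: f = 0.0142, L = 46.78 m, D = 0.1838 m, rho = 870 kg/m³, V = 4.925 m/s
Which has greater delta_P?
delta_P(A) = 10.06 kPa, delta_P(B) = 38.13 kPa. Answer: B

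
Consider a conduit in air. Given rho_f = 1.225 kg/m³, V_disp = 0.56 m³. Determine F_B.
Formula: F_B = \rho_f g V_{disp}
F_B = 1.225·9.81·0.56 = 6.73 N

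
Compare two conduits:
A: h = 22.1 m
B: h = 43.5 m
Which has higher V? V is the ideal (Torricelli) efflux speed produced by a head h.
V(A) = 20.82 m/s, V(B) = 29.21 m/s. Answer: B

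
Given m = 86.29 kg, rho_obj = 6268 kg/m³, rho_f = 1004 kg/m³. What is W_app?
Formula: W_{app} = mg\left(1 - \frac{\rho_f}{\rho_{obj}}\right)
W_app = 86.29·9.81·(1 − 1004/6268) = 710.9 N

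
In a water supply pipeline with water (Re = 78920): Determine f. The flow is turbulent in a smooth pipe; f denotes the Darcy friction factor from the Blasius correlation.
Formula: f = \frac{0.316}{Re^{0.25}}
f = 0.316/78920^0.25 = 0.01885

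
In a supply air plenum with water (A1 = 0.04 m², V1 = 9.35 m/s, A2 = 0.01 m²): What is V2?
Formula: V_2 = \frac{A_1 V_1}{A_2}
V2 = 0.04·9.35/0.01 = 37.4 m/s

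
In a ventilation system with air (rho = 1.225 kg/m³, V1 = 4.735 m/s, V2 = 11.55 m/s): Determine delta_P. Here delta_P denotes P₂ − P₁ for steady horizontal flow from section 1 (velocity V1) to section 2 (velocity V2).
Formula: \Delta P = \frac{1}{2} \rho (V_1^2 - V_2^2)
delta_P = 0.5·1.225·(4.735² − 11.55²)/1000 = -0.06798 kPa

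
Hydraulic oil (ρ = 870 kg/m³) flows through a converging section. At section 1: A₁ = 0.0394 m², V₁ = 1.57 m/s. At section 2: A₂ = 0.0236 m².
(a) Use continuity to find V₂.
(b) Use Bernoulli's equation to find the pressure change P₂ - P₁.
(a) Continuity: A₁V₁=A₂V₂ -> V₂=A₁V₁/A₂=0.0394*1.57/0.0236=2.62 m/s
(b) Bernoulli: P₂-P₁=0.5*rho*(V₁^2-V₂^2)/1000=0.5*870*(1.57^2-2.62^2)/1000=-1.914 kPa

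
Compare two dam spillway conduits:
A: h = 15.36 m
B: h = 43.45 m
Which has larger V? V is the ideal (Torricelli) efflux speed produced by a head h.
V(A) = 17.36 m/s, V(B) = 29.2 m/s. Answer: B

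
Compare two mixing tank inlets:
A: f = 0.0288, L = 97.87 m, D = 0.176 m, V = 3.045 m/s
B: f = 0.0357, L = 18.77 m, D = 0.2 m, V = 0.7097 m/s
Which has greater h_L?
h_L(A) = 7.568 m, h_L(B) = 0.08601 m. Answer: A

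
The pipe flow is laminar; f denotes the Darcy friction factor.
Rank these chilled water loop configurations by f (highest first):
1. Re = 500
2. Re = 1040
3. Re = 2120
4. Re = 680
Case 1: f = 0.128
Case 2: f = 0.06154
Case 3: f = 0.03019
Case 4: f = 0.09412
Ranking (highest first): 1, 4, 2, 3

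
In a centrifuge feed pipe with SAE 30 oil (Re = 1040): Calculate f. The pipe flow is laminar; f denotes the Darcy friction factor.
Formula: f = \frac{64}{Re}
f = 64/1040 = 0.06154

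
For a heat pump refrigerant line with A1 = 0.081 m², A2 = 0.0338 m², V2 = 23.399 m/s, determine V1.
Formula: V_2 = \frac{A_1 V_1}{A_2}
Substituting knowns: 23.399 = 0.081·V1/0.0338
Solving for V1: V1 = 23.399·0.0338/0.081 = 9.764 m/s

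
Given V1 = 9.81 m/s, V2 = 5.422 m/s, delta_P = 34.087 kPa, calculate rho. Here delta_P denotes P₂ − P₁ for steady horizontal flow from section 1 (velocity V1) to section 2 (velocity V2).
Formula: \Delta P = \frac{1}{2} \rho (V_1^2 - V_2^2)
Substituting knowns: 34.087 = 0.5·rho·(9.81² − 5.422²)/1000
Solving for rho: rho = 2·(34.087·1000)/(9.81² − 5.422²) = 1020 kg/m³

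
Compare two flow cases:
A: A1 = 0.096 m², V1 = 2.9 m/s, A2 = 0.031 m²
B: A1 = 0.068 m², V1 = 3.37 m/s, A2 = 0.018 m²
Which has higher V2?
V2(A) = 8.981 m/s, V2(B) = 12.73 m/s. Answer: B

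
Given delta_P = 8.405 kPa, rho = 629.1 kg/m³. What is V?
Formula: V = \sqrt{\frac{2 \Delta P}{\rho}}
V = √(2·(8.405·1000)/629.1) = 5.169 m/s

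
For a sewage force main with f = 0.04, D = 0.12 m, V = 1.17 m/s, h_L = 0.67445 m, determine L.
Formula: h_L = f \frac{L}{D} \frac{V^2}{2g}
Substituting knowns: 0.67445 = 0.04·(L/0.12)·1.17²/(2·9.81)
Solving for L: L = 0.67445·2·9.81·0.12/(0.04·1.17²) = 29 m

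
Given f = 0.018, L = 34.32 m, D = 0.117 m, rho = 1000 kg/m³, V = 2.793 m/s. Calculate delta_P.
Formula: \Delta P = f \frac{L}{D} \frac{\rho V^2}{2}
delta_P = 0.018·(34.32/0.117)·0.5·1000·2.793²/1000 = 20.59 kPa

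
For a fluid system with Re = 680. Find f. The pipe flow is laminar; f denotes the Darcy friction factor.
Formula: f = \frac{64}{Re}
f = 64/680 = 0.09412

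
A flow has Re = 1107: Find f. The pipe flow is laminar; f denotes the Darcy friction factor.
Formula: f = \frac{64}{Re}
f = 64/1107 = 0.05781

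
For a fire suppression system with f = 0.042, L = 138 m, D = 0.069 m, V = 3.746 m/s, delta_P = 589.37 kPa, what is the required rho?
Formula: \Delta P = f \frac{L}{D} \frac{\rho V^2}{2}
Substituting knowns: 589.37 = 0.042·(138/0.069)·0.5·rho·3.746²/1000
Solving for rho: rho = (589.37·1000)/(0.042·(138/0.069)·0.5·3.746²) = 1000 kg/m³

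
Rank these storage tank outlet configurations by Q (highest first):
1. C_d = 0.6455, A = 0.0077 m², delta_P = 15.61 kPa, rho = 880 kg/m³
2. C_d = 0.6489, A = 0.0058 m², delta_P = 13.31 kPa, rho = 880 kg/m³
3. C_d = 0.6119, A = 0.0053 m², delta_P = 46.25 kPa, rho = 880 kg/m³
Case 1: Q = 29.6 L/s
Case 2: Q = 20.7 L/s
Case 3: Q = 33.25 L/s
Ranking (highest first): 3, 1, 2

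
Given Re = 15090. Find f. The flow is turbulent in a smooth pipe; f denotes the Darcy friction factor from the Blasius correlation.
Formula: f = \frac{0.316}{Re^{0.25}}
f = 0.316/15090^0.25 = 0.02851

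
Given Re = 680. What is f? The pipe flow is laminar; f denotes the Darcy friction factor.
Formula: f = \frac{64}{Re}
f = 64/680 = 0.09412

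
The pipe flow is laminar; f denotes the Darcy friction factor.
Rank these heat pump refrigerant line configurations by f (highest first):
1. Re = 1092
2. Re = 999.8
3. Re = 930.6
Case 1: f = 0.05861
Case 2: f = 0.06401
Case 3: f = 0.06877
Ranking (highest first): 3, 2, 1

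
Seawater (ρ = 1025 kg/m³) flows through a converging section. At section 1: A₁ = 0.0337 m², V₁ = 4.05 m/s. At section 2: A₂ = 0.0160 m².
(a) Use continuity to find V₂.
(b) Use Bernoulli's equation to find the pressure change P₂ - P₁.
(a) Continuity: A₁V₁=A₂V₂ -> V₂=A₁V₁/A₂=0.0337*4.05/0.0160=8.53 m/s
(b) Bernoulli: P₂-P₁=0.5*rho*(V₁^2-V₂^2)/1000=0.5*1025*(4.05^2-8.53^2)/1000=-28.88 kPa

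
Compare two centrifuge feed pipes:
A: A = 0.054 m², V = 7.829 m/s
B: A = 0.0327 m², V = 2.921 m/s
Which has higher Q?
Q(A) = 422.8 L/s, Q(B) = 95.52 L/s. Answer: A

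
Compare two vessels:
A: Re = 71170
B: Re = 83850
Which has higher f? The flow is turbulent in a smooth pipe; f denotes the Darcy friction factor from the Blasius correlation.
f(A) = 0.01935, f(B) = 0.01857. Answer: A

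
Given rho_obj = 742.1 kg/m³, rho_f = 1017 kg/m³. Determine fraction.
Formula: f_{sub} = \frac{\rho_{obj}}{\rho_f}
fraction = 742.1/1017 = 0.7297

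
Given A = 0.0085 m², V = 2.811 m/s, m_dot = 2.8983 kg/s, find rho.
Formula: \dot{m} = \rho A V
Substituting knowns: 2.8983 = rho·0.0085·2.811
Solving for rho: rho = 2.8983/(0.0085·2.811) = 121.3 kg/m³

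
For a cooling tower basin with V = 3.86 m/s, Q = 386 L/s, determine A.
Formula: Q = A V
Substituting knowns: 386 = A·3.86·1000
Solving for A: A = (386/1000)/3.86 = 0.1 m²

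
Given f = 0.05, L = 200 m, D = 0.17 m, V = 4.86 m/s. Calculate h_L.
Formula: h_L = f \frac{L}{D} \frac{V^2}{2g}
h_L = 0.05·(200/0.17)·4.86²/(2·9.81) = 70.81 m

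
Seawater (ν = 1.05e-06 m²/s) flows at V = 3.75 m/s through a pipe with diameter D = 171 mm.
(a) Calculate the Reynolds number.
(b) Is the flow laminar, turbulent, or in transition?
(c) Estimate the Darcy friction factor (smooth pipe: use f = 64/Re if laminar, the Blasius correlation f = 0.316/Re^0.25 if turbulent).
(a) Re = V·D/ν = 3.75·0.171/1.05e-06 = 610710
(b) Flow regime: turbulent (Re > 4000)
(c) Friction factor: f = 0.316/Re^0.25 = 0.316/610710^0.25 = 0.0113 (Blasius is strictly valid for Re ≲ 1e5; used here as the smooth-pipe estimate the problem specifies)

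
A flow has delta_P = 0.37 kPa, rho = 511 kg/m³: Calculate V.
Formula: V = \sqrt{\frac{2 \Delta P}{\rho}}
V = √(2·(0.37·1000)/511) = 1.203 m/s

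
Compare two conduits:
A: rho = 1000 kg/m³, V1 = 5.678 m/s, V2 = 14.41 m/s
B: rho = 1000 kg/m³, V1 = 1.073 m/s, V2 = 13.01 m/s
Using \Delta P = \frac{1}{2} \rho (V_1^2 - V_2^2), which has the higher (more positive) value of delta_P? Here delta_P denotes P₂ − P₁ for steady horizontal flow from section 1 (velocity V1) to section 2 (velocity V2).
delta_P(A) = -87.7 kPa, delta_P(B) = -84.05 kPa. Answer: B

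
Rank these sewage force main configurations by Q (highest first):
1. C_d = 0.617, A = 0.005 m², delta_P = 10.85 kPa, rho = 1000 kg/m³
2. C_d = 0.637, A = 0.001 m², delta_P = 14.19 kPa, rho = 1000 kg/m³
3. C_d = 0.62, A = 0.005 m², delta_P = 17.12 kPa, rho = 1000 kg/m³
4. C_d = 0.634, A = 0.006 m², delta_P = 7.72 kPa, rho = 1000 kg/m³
Case 1: Q = 14.37 L/s
Case 2: Q = 3.393 L/s
Case 3: Q = 18.14 L/s
Case 4: Q = 14.95 L/s
Ranking (highest first): 3, 4, 1, 2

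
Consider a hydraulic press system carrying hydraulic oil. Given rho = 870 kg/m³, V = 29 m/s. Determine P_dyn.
Formula: P_{dyn} = \frac{1}{2} \rho V^2
P_dyn = 0.5·870·29²/1000 = 365.8 kPa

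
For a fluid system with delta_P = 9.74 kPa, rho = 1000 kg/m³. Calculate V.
Formula: V = \sqrt{\frac{2 \Delta P}{\rho}}
V = √(2·(9.74·1000)/1000) = 4.414 m/s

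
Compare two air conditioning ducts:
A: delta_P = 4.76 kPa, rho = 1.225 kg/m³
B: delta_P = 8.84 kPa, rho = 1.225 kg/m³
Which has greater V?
V(A) = 88.16 m/s, V(B) = 120.1 m/s. Answer: B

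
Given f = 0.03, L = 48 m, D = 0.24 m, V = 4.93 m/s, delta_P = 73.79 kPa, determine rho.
Formula: \Delta P = f \frac{L}{D} \frac{\rho V^2}{2}
Substituting knowns: 73.79 = 0.03·(48/0.24)·0.5·rho·4.93²/1000
Solving for rho: rho = (73.79·1000)/(0.03·(48/0.24)·0.5·4.93²) = 1012 kg/m³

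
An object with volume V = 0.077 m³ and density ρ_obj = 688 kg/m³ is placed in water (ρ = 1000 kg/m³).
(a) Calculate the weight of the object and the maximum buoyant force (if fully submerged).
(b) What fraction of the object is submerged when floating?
(a) W=rho_obj*g*V=688*9.81*0.077=519.7 N; F_B(max)=rho*g*V=1000*9.81*0.077=755.4 N
(b) Floating fraction=rho_obj/rho=688/1000=0.688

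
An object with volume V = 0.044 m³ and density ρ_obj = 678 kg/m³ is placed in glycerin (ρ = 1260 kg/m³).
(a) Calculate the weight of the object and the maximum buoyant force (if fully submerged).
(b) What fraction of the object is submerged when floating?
(a) W=rho_obj*g*V=678*9.81*0.044=292.7 N; F_B(max)=rho*g*V=1260*9.81*0.044=543.9 N
(b) Floating fraction=rho_obj/rho=678/1260=0.538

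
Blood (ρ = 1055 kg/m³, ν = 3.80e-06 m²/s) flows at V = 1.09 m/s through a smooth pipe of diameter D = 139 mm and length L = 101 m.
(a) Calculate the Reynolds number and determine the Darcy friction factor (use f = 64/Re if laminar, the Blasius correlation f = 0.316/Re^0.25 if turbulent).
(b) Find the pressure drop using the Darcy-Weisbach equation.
(a) Re = V·D/ν = 1.09·0.139/3.80e-06 = 39871 → turbulent (Re > 4000); f = 0.316/Re^0.25 = 0.316/39871^0.25 = 0.022363
(b) Darcy-Weisbach: ΔP = f·(L/D)·½ρV²/1000 = 0.022363·(101/0.139)·½·1055·1.09²/1000 = 10.18 kPa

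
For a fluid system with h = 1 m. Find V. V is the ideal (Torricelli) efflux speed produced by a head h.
Formula: V = \sqrt{2 g h}
V = √(2·9.81·1) = 4.429 m/s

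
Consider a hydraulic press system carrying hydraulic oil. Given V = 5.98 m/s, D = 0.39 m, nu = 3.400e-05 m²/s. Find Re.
Formula: Re = \frac{V D}{\nu}
Re = 5.98·0.39/3.400e-05 = 68594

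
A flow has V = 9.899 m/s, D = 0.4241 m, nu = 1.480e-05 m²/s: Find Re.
Formula: Re = \frac{V D}{\nu}
Re = 9.899·0.4241/1.480e-05 = 283660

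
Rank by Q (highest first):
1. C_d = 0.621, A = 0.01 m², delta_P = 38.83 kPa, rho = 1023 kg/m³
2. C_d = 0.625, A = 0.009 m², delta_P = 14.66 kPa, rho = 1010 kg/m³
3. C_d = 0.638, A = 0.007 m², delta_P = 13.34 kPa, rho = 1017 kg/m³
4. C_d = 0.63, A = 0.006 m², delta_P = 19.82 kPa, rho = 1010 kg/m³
Case 1: Q = 54.11 L/s
Case 2: Q = 30.31 L/s
Case 3: Q = 22.87 L/s
Case 4: Q = 23.68 L/s
Ranking (highest first): 1, 2, 4, 3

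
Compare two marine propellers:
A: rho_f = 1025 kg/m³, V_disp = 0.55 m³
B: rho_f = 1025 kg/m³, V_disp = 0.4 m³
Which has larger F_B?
F_B(A) = 5530 N, F_B(B) = 4022 N. Answer: A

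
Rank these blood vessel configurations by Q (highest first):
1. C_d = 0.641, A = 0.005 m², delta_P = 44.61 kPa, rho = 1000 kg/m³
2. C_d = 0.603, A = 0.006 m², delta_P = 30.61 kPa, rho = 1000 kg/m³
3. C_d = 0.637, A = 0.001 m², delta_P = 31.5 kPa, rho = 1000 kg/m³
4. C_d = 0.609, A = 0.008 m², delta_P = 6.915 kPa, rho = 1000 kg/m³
Case 1: Q = 30.27 L/s
Case 2: Q = 28.31 L/s
Case 3: Q = 5.056 L/s
Case 4: Q = 18.12 L/s
Ranking (highest first): 1, 2, 4, 3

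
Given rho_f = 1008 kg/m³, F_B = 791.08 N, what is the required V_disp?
Formula: F_B = \rho_f g V_{disp}
Substituting knowns: 791.08 = 1008·9.81·V_disp
Solving for V_disp: V_disp = 791.08/(1008·9.81) = 0.08 m³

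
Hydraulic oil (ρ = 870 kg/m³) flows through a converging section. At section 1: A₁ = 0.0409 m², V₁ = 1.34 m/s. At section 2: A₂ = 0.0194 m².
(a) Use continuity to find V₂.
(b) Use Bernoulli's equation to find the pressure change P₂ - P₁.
(a) Continuity: A₁V₁=A₂V₂ -> V₂=A₁V₁/A₂=0.0409*1.34/0.0194=2.83 m/s
(b) Bernoulli: P₂-P₁=0.5*rho*(V₁^2-V₂^2)/1000=0.5*870*(1.34^2-2.83^2)/1000=-2.703 kPa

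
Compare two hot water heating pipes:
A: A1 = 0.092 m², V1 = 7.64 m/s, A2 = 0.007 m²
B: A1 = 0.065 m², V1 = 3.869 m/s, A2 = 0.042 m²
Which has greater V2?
V2(A) = 100.4 m/s, V2(B) = 5.988 m/s. Answer: A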